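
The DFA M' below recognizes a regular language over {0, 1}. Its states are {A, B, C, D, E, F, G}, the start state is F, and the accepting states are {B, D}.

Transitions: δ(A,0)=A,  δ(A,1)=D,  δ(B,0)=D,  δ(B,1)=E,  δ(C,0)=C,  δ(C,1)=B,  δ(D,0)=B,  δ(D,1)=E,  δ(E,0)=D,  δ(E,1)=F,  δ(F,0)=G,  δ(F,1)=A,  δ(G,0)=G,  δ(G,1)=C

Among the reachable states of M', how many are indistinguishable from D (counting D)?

Every state is reachable, so we keep all 7.
P0 = {B,D} | {A,C,E,F,G}.
Refine {A,C,E,F,G} on symbol 0: members go to different blocks, giving {A,C,F,G} and {E}.
Split {A,C,F,G} by δ(·,1) → {A,C} and {F,G}.
No further refinement is possible. Final partition (4 blocks): {B,D} | {A,C} | {E} | {F,G}.
The equivalence class containing D is {B,D}, of size 2.

2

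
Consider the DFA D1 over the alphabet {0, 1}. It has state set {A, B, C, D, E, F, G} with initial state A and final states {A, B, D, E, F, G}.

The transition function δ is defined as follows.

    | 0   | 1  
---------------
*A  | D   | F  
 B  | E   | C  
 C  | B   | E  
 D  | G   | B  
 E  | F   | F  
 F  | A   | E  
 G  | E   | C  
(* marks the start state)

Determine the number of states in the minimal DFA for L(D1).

Start with accepting vs non-accepting: {A,B,D,E,F,G} | {C}.
On input 1, block {A,B,D,E,F,G} splits into {A,D,E,F} and {B,G}.
Refine {A,D,E,F} on symbol 0: members go to different blocks, giving {A,E,F} and {D}.
Split {A,E,F} by δ(·,0) → {E,F} and {A}.
Refine {E,F} on symbol 0: members go to different blocks, giving {E} and {F}.
Stable partition: {E} | {C} | {B,G} | {D} | {A} | {F} — 6 equivalence classes.

6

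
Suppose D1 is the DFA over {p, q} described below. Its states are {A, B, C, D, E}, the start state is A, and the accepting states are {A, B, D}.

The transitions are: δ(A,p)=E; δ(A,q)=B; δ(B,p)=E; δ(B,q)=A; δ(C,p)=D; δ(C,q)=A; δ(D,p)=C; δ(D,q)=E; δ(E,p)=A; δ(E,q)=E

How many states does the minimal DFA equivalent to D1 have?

States {C,D} cannot be reached from the start state, so discard them.
Start with accepting vs non-accepting: {A,B} | {E}.
Stable partition: {A,B} | {E} — 2 equivalence classes.

2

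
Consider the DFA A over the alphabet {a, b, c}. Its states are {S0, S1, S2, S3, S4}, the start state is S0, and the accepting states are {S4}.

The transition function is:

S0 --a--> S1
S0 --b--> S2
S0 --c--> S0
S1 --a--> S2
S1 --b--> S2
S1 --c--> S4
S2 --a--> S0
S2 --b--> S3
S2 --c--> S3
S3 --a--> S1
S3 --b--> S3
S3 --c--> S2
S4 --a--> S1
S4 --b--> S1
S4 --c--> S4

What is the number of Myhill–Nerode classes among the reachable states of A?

5

All states are reachable from the start state.
P0 = {S4} | {S0,S1,S2,S3}.
On input c, block {S0,S1,S2,S3} splits into {S0,S2,S3} and {S1}.
Split {S0,S2,S3} by δ(·,a) → {S0,S3} and {S2}.
On input b, block {S0,S3} splits into {S0} and {S3}.
Stable partition: {S4} | {S0} | {S1} | {S2} | {S3} — 5 equivalence classes.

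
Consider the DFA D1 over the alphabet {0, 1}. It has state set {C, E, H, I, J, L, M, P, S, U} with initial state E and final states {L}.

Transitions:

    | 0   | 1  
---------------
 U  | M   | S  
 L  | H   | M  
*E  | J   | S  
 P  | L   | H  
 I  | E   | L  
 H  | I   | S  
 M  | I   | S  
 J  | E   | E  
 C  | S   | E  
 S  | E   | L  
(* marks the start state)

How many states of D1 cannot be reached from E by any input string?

3

BFS from E reaches {E, H, I, J, L, M, S}; the 3 state(s) C, P, U are never visited.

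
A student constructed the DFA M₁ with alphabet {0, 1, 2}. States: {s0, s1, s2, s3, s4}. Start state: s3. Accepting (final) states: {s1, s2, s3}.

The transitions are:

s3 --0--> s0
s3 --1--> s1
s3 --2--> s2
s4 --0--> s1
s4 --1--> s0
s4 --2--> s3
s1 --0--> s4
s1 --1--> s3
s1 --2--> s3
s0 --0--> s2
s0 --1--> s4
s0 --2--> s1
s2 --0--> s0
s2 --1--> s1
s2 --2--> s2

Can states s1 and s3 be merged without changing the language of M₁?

Yes

Start with accepting vs non-accepting: {s1,s2,s3} | {s0,s4}.
The partition is now stable with 2 blocks: {s1,s2,s3} | {s0,s4}.
s1 and s3 lie in the same block of the stable partition, so they are equivalent — no string distinguishes them.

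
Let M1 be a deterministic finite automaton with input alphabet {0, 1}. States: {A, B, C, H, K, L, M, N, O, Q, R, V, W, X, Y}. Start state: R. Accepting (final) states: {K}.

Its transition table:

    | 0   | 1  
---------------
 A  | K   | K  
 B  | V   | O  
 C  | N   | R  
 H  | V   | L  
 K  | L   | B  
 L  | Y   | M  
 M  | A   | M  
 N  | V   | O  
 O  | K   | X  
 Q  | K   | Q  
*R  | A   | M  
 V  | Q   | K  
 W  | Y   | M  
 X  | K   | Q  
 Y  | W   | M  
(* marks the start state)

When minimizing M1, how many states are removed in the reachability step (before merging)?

No path from R leads to C, H, N; the other 12 states are all reachable.

3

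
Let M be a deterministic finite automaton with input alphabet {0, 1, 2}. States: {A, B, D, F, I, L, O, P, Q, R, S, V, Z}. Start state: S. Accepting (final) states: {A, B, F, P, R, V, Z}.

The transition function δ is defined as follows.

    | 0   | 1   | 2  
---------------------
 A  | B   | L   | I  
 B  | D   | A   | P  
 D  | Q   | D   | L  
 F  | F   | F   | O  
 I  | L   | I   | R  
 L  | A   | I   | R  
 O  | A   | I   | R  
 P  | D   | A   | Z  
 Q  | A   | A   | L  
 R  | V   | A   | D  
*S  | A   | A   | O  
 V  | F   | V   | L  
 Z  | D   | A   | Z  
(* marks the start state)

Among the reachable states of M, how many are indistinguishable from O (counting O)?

Start with accepting vs non-accepting: {A,B,F,P,R,V,Z} | {D,I,L,O,Q,S}.
Split {A,B,F,P,R,V,Z} by δ(·,0) → {A,F,R,V} and {B,P,Z}.
Split {A,F,R,V} by δ(·,0) → {F,R,V} and {A}.
Refine {F,R,V} on symbol 1: members go to different blocks, giving {F,V} and {R}.
Split {D,I,L,O,Q,S} by δ(·,0) → {L,O,Q,S} and {D,I}.
Refine {L,O,Q,S} on symbol 1: members go to different blocks, giving {L,O} and {Q,S}.
Split {D,I} by δ(·,0) → {D} and {I}.
No further refinement is possible. Final partition (8 blocks): {F,V} | {L,O} | {B,P,Z} | {A} | {R} | {D} | {Q,S} | {I}.
The equivalence class containing O is {L,O}, of size 2.

2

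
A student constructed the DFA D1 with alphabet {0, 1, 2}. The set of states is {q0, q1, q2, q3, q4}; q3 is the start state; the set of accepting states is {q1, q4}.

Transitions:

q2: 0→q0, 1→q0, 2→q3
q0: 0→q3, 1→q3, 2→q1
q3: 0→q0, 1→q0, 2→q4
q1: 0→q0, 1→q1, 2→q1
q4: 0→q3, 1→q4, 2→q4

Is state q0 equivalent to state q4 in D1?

Reachable states from the start: {q0,q1,q3,q4}. Unreachable: {q2} — drop them.
P0 = {q1,q4} | {q0,q3}.
The partition is now stable with 2 blocks: {q1,q4} | {q0,q3}.
q0 and q4 end up in different blocks, so they are distinguishable. For instance, the string 'ε' is accepted from only q4.

No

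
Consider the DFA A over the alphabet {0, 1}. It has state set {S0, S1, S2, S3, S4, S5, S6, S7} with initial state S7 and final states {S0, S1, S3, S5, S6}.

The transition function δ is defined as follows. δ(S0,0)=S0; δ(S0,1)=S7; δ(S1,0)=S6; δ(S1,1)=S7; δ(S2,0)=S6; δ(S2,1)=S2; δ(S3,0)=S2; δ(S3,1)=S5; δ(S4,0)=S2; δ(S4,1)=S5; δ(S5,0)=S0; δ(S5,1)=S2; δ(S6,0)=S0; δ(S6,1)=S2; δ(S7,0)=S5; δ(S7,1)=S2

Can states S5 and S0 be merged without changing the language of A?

Yes

First remove the unreachable states {S1,S3,S4}; 5 states remain.
Initial partition by acceptance: {S0,S5,S6} | {S2,S7}.
The partition is now stable with 2 blocks: {S0,S5,S6} | {S2,S7}.
S5 and S0 lie in the same block of the stable partition, so they are equivalent — no string distinguishes them.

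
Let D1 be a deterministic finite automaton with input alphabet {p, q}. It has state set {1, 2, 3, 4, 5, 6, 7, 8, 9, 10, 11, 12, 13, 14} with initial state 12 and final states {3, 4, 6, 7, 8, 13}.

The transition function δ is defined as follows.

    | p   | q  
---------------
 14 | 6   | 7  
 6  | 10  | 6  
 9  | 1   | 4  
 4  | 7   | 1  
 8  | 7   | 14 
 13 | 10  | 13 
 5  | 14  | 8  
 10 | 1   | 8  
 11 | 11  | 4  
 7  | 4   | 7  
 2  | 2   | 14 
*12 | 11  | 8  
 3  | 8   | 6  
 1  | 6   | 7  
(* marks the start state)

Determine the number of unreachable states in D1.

5

BFS from 12 reaches {1, 4, 6, 7, 8, 10, 11, 12, 14}; the 5 state(s) 2, 3, 5, 9, 13 are never visited.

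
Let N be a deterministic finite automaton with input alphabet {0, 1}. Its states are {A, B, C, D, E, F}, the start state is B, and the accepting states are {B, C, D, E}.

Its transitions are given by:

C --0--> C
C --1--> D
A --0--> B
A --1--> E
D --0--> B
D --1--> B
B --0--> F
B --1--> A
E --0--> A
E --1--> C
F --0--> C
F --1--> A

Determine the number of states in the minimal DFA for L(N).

6

Every state is reachable, so we keep all 6.
Initial partition by acceptance: {B,C,D,E} | {A,F}.
Refine {B,C,D,E} on symbol 0: members go to different blocks, giving {B,E} and {C,D}.
Split {B,E} by δ(·,1) → {B} and {E}.
On input 0, block {A,F} splits into {A} and {F}.
Split {C,D} by δ(·,0) → {C} and {D}.
No further refinement is possible. Final partition (6 blocks): {B} | {A} | {C} | {E} | {F} | {D}.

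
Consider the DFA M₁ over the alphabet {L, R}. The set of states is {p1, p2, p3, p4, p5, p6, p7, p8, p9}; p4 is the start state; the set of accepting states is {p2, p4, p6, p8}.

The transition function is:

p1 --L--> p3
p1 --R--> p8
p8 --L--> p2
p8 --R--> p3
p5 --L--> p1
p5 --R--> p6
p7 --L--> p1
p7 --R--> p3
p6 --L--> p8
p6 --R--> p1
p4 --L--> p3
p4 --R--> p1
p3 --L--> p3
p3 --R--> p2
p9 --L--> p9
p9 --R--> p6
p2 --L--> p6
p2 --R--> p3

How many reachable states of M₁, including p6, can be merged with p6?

3

States {p5,p7,p9} cannot be reached from the start state, so discard them.
Start with accepting vs non-accepting: {p2,p4,p6,p8} | {p1,p3}.
Refine {p2,p4,p6,p8} on symbol L: members go to different blocks, giving {p2,p6,p8} and {p4}.
The partition is now stable with 3 blocks: {p2,p6,p8} | {p1,p3} | {p4}.
The equivalence class containing p6 is {p2,p6,p8}, of size 3.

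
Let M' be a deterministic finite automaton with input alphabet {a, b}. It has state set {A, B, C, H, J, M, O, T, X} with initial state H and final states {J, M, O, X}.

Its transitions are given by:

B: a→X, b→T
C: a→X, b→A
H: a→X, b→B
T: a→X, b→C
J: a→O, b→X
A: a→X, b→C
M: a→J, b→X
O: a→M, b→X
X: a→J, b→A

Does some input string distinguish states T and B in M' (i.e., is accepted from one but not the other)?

Start with accepting vs non-accepting: {J,M,O,X} | {A,B,C,H,T}.
On input b, block {J,M,O,X} splits into {J,M,O} and {X}.
No further refinement is possible. Final partition (3 blocks): {J,M,O} | {A,B,C,H,T} | {X}.
T and B lie in the same block of the stable partition, so they are equivalent — no string distinguishes them.

No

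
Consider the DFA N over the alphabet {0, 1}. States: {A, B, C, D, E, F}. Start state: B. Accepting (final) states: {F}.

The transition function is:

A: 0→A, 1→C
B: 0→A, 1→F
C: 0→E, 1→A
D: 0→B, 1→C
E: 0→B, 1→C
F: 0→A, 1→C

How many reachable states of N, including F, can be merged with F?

1

States {D} cannot be reached from the start state, so discard them.
Initial partition by acceptance: {F} | {A,B,C,E}.
Split {A,B,C,E} by δ(·,1) → {A,C,E} and {B}.
On input 0, block {A,C,E} splits into {A,C} and {E}.
On input 0, block {A,C} splits into {A} and {C}.
No further refinement is possible. Final partition (5 blocks): {F} | {A} | {B} | {E} | {C}.
The equivalence class containing F is {F}, of size 1.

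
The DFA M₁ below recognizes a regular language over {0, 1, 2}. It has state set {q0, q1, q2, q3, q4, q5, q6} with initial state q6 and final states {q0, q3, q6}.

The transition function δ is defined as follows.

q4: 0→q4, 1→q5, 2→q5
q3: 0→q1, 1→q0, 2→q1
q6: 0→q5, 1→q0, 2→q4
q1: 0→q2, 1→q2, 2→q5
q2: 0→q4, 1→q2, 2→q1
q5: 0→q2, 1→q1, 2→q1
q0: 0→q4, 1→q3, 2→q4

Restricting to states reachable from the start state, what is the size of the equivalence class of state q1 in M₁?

All states are reachable from the start state.
P0 = {q0,q3,q6} | {q1,q2,q4,q5}.
No further refinement is possible. Final partition (2 blocks): {q0,q3,q6} | {q1,q2,q4,q5}.
State q1 belongs to the block {q1,q2,q4,q5}, which has 4 states.

4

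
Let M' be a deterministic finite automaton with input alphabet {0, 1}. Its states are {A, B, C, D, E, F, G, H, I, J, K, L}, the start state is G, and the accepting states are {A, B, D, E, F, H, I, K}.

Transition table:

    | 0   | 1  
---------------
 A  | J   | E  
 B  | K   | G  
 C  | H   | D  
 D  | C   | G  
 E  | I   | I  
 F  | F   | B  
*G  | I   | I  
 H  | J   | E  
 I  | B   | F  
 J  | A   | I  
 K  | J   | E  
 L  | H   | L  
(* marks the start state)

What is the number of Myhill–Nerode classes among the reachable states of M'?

7

Reachable states from the start: {A,B,E,F,G,I,J,K}. Unreachable: {C,D,H,L} — drop them.
Start with accepting vs non-accepting: {A,B,E,F,I,K} | {G,J}.
Refine {A,B,E,F,I,K} on symbol 0: members go to different blocks, giving {B,E,F,I} and {A,K}.
Split {B,E,F,I} by δ(·,0) → {E,F,I} and {B}.
On input 0, block {E,F,I} splits into {E,F} and {I}.
Split {E,F} by δ(·,0) → {E} and {F}.
Split {G,J} by δ(·,0) → {G} and {J}.
Stable partition: {E} | {G} | {A,K} | {B} | {I} | {F} | {J} — 7 equivalence classes.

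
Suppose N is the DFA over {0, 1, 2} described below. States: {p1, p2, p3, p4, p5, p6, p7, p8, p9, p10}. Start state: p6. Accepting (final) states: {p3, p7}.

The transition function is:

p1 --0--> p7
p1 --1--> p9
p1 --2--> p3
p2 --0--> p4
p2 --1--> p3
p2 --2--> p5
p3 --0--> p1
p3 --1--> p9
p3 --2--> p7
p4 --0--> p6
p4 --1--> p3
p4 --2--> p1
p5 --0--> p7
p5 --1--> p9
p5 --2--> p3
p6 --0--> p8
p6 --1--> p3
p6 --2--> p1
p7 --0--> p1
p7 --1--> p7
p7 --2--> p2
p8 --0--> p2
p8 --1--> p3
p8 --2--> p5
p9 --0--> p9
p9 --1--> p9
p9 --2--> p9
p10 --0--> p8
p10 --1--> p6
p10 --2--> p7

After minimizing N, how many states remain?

Reachable states from the start: {p1,p2,p3,p4,p5,p6,p7,p8,p9}. Unreachable: {p10} — drop them.
P0 = {p3,p7} | {p1,p2,p4,p5,p6,p8,p9}.
Split {p3,p7} by δ(·,1) → {p3} and {p7}.
Split {p1,p2,p4,p5,p6,p8,p9} by δ(·,0) → {p2,p4,p6,p8,p9} and {p1,p5}.
Split {p2,p4,p6,p8,p9} by δ(·,1) → {p2,p4,p6,p8} and {p9}.
The partition is now stable with 5 blocks: {p3} | {p2,p4,p6,p8} | {p7} | {p1,p5} | {p9}.

5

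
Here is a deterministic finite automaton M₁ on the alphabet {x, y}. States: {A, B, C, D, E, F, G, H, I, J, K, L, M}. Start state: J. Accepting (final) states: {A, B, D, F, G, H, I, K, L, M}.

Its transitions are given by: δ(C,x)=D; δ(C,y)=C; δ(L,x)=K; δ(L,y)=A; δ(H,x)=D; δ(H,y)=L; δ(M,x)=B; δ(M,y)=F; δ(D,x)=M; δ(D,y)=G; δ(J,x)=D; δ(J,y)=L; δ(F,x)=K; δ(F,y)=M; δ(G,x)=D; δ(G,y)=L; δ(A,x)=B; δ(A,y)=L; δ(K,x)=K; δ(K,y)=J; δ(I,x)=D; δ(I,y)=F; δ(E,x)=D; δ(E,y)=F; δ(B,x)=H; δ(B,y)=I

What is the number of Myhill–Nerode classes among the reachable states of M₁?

5

First remove the unreachable states {C,E}; 11 states remain.
Start with accepting vs non-accepting: {A,B,D,F,G,H,I,K,L,M} | {J}.
Split {A,B,D,F,G,H,I,K,L,M} by δ(·,y) → {A,B,D,F,G,H,I,L,M} and {K}.
Refine {A,B,D,F,G,H,I,L,M} on symbol x: members go to different blocks, giving {A,B,D,G,H,I,M} and {F,L}.
Split {A,B,D,G,H,I,M} by δ(·,y) → {A,G,H,I,M} and {B,D}.
The partition is now stable with 5 blocks: {A,G,H,I,M} | {J} | {K} | {F,L} | {B,D}.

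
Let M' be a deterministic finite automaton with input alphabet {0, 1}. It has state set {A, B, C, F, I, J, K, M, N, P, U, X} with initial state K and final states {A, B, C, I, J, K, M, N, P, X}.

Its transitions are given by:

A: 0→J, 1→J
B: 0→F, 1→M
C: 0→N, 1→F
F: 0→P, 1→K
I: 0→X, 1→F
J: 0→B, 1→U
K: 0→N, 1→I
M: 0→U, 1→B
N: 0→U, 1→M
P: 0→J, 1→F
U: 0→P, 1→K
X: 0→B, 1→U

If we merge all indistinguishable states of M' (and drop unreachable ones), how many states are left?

5

Reachable states from the start: {B,F,I,J,K,M,N,P,U,X}. Unreachable: {A,C} — drop them.
Start with accepting vs non-accepting: {B,I,J,K,M,N,P,X} | {F,U}.
Refine {B,I,J,K,M,N,P,X} on symbol 0: members go to different blocks, giving {I,J,K,P,X} and {B,M,N}.
Split {I,J,K,P,X} by δ(·,0) → {J,K,X} and {I,P}.
Refine {J,K,X} on symbol 1: members go to different blocks, giving {J,X} and {K}.
No further refinement is possible. Final partition (5 blocks): {J,X} | {F,U} | {B,M,N} | {I,P} | {K}.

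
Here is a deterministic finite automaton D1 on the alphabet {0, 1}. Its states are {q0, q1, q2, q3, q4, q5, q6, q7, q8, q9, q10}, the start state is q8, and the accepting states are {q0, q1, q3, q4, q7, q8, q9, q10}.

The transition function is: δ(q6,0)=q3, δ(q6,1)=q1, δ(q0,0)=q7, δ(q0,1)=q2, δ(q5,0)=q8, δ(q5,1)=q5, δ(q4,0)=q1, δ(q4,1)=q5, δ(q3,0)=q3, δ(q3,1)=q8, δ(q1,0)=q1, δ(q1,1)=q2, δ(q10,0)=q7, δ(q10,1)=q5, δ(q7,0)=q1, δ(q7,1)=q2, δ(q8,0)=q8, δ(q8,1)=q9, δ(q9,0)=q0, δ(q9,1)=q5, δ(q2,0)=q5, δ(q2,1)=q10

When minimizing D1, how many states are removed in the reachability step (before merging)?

No path from q8 leads to q3, q4, q6; the other 8 states are all reachable.

3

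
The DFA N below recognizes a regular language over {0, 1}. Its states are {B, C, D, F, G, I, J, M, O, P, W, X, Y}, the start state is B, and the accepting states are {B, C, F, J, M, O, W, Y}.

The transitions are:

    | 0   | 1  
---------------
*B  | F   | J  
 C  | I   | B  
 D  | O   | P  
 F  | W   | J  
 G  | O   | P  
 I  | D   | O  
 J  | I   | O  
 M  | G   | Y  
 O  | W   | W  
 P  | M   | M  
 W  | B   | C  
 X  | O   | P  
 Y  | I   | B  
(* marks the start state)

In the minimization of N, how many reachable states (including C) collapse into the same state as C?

2

First remove the unreachable states {X}; 12 states remain.
P0 = {B,C,F,J,M,O,W,Y} | {D,G,I,P}.
Refine {B,C,F,J,M,O,W,Y} on symbol 0: members go to different blocks, giving {B,F,O,W} and {C,J,M,Y}.
Refine {B,F,O,W} on symbol 1: members go to different blocks, giving {B,F,W} and {O}.
On input 0, block {D,G,I,P} splits into {D,G} and {I} and {P}.
On input 0, block {C,J,M,Y} splits into {C,J,Y} and {M}.
On input 1, block {C,J,Y} splits into {C,Y} and {J}.
Refine {B,F,W} on symbol 1: members go to different blocks, giving {B,F} and {W}.
Split {B,F} by δ(·,0) → {B} and {F}.
The partition is now stable with 10 blocks: {B} | {D,G} | {C,Y} | {O} | {I} | {P} | {M} | {J} | {W} | {F}.
State C belongs to the block {C,Y}, which has 2 states.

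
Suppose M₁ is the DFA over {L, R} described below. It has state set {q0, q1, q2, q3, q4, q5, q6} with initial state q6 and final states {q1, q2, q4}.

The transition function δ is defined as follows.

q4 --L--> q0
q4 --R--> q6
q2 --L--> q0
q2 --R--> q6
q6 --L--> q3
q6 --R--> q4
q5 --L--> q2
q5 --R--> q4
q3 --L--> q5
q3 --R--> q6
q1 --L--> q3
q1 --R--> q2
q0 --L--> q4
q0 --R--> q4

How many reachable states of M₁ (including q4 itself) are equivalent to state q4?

2

States {q1} cannot be reached from the start state, so discard them.
Initial partition by acceptance: {q2,q4} | {q0,q3,q5,q6}.
Split {q0,q3,q5,q6} by δ(·,L) → {q0,q5} and {q3,q6}.
Split {q3,q6} by δ(·,L) → {q3} and {q6}.
Stable partition: {q2,q4} | {q0,q5} | {q3} | {q6} — 4 equivalence classes.
State q4 belongs to the block {q2,q4}, which has 2 states.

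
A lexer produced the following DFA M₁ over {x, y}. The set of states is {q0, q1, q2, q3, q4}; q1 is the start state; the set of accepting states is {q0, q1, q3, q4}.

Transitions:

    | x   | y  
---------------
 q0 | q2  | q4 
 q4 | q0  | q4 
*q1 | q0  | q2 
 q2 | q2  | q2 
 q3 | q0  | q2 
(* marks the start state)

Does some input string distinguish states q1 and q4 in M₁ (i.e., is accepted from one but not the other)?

States {q3} cannot be reached from the start state, so discard them.
Initial partition by acceptance: {q0,q1,q4} | {q2}.
On input x, block {q0,q1,q4} splits into {q1,q4} and {q0}.
Refine {q1,q4} on symbol y: members go to different blocks, giving {q1} and {q4}.
Stable partition: {q1} | {q2} | {q0} | {q4} — 4 equivalence classes.
q1 and q4 end up in different blocks, so they are distinguishable. For instance, the string 'y' is accepted from only q4.

Yes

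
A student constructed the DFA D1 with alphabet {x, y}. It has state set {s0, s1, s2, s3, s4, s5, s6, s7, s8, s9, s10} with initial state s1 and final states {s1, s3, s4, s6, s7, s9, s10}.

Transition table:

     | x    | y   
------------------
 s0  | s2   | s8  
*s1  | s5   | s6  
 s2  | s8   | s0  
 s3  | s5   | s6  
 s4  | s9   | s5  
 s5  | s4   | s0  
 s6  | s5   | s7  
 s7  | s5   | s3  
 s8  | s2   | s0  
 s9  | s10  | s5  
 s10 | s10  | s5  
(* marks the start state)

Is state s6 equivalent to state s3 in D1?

Every state is reachable, so we keep all 11.
Initial partition by acceptance: {s1,s3,s4,s6,s7,s9,s10} | {s0,s2,s5,s8}.
Refine {s1,s3,s4,s6,s7,s9,s10} on symbol x: members go to different blocks, giving {s1,s3,s6,s7} and {s4,s9,s10}.
Refine {s0,s2,s5,s8} on symbol x: members go to different blocks, giving {s0,s2,s8} and {s5}.
Stable partition: {s1,s3,s6,s7} | {s0,s2,s8} | {s4,s9,s10} | {s5} — 4 equivalence classes.
s6 and s3 lie in the same block of the stable partition, so they are equivalent — no string distinguishes them.

Yes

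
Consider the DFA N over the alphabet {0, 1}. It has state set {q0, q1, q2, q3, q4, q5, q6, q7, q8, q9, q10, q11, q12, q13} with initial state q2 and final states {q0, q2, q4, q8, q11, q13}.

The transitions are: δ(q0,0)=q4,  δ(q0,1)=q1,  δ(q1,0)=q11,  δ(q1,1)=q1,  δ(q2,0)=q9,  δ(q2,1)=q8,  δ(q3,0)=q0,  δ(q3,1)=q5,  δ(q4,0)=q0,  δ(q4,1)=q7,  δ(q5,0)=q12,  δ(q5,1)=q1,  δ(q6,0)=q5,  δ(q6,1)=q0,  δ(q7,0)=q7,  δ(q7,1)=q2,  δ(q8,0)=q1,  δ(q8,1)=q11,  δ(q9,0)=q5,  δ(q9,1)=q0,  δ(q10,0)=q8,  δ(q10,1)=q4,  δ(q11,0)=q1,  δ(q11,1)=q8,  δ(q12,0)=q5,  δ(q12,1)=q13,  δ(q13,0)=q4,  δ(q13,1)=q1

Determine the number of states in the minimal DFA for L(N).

First remove the unreachable states {q3,q6,q10}; 11 states remain.
P0 = {q0,q2,q4,q8,q11,q13} | {q1,q5,q7,q9,q12}.
Refine {q0,q2,q4,q8,q11,q13} on symbol 0: members go to different blocks, giving {q0,q4,q13} and {q2,q8,q11}.
Split {q1,q5,q7,q9,q12} by δ(·,0) → {q5,q7,q9,q12} and {q1}.
Split {q0,q4,q13} by δ(·,1) → {q0,q13} and {q4}.
Split {q5,q7,q9,q12} by δ(·,1) → {q9,q12} and {q5} and {q7}.
Refine {q2,q8,q11} on symbol 0: members go to different blocks, giving {q8,q11} and {q2}.
The partition is now stable with 8 blocks: {q0,q13} | {q9,q12} | {q8,q11} | {q1} | {q4} | {q5} | {q7} | {q2}.

8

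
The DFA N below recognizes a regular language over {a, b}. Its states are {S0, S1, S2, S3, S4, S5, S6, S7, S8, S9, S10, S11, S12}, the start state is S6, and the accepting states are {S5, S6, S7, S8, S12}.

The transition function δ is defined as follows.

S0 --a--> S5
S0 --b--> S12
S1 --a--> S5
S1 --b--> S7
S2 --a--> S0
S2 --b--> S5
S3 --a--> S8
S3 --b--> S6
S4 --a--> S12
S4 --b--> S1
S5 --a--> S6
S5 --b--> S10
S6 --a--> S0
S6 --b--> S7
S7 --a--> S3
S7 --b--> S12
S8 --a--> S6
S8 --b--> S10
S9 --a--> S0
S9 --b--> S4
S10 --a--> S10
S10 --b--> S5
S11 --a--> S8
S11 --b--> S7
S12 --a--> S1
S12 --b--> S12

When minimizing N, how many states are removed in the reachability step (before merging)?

4

BFS from S6 reaches {S0, S1, S3, S5, S6, S7, S8, S10, S12}; the 4 state(s) S2, S4, S9, S11 are never visited.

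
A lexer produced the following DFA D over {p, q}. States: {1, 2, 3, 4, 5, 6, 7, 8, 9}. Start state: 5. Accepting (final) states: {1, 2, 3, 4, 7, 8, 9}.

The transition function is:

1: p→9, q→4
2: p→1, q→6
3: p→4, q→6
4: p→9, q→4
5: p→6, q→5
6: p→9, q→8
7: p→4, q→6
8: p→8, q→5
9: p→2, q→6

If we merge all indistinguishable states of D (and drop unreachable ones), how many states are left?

States {3,7} cannot be reached from the start state, so discard them.
Start with accepting vs non-accepting: {1,2,4,8,9} | {5,6}.
Refine {1,2,4,8,9} on symbol q: members go to different blocks, giving {2,8,9} and {1,4}.
On input p, block {2,8,9} splits into {8,9} and {2}.
Split {8,9} by δ(·,p) → {8} and {9}.
Split {5,6} by δ(·,p) → {5} and {6}.
Stable partition: {8} | {5} | {1,4} | {2} | {9} | {6} — 6 equivalence classes.

6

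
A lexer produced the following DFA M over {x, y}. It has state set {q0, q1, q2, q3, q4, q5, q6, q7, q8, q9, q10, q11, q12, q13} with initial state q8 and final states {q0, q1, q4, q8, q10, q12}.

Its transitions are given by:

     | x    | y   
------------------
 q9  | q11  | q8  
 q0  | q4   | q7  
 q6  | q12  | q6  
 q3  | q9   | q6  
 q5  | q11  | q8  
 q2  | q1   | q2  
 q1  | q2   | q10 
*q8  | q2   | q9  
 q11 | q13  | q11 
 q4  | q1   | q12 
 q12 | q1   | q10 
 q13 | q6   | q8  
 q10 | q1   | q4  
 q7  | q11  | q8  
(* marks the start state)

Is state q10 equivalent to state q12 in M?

Yes

States {q0,q3,q5,q7} cannot be reached from the start state, so discard them.
Initial partition by acceptance: {q1,q4,q8,q10,q12} | {q2,q6,q9,q11,q13}.
On input x, block {q1,q4,q8,q10,q12} splits into {q4,q10,q12} and {q1,q8}.
On input x, block {q2,q6,q9,q11,q13} splits into {q9,q11,q13} and {q2} and {q6}.
Refine {q9,q11,q13} on symbol x: members go to different blocks, giving {q9,q11} and {q13}.
Split {q9,q11} by δ(·,x) → {q9} and {q11}.
Split {q1,q8} by δ(·,y) → {q1} and {q8}.
The partition is now stable with 8 blocks: {q4,q10,q12} | {q9} | {q1} | {q2} | {q6} | {q13} | {q11} | {q8}.
q10 and q12 lie in the same block of the stable partition, so they are equivalent — no string distinguishes them.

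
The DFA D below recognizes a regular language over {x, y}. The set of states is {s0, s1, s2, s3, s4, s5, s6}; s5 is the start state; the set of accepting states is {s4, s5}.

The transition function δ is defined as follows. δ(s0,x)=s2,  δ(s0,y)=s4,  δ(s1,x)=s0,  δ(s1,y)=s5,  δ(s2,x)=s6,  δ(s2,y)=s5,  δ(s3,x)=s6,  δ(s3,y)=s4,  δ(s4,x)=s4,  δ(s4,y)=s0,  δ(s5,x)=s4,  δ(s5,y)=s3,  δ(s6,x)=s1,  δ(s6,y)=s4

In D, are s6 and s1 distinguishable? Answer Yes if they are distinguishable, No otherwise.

No

Initial partition by acceptance: {s4,s5} | {s0,s1,s2,s3,s6}.
The partition is now stable with 2 blocks: {s4,s5} | {s0,s1,s2,s3,s6}.
s6 and s1 lie in the same block of the stable partition, so they are equivalent — no string distinguishes them.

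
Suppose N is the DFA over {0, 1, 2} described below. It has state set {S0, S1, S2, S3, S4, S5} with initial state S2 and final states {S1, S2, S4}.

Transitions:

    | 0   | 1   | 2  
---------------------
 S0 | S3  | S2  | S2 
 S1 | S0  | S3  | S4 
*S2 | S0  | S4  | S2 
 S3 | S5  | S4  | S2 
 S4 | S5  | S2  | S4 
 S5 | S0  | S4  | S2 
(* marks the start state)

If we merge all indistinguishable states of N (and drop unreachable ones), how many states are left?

2

Reachable states from the start: {S0,S2,S3,S4,S5}. Unreachable: {S1} — drop them.
P0 = {S2,S4} | {S0,S3,S5}.
Stable partition: {S2,S4} | {S0,S3,S5} — 2 equivalence classes.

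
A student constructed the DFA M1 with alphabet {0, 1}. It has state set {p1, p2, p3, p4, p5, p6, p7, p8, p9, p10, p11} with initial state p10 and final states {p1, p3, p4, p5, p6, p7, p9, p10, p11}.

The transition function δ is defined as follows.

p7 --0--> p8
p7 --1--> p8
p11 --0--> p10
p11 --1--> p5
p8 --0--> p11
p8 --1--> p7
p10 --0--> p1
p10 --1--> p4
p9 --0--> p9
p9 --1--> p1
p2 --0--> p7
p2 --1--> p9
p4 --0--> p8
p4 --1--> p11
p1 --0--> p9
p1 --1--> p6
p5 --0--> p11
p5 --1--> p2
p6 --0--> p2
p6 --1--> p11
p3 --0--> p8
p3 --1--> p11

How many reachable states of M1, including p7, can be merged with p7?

1

Reachable states from the start: {p1,p2,p4,p5,p6,p7,p8,p9,p10,p11}. Unreachable: {p3} — drop them.
Initial partition by acceptance: {p1,p4,p5,p6,p7,p9,p10,p11} | {p2,p8}.
Split {p1,p4,p5,p6,p7,p9,p10,p11} by δ(·,0) → {p1,p5,p9,p10,p11} and {p4,p6,p7}.
On input 1, block {p1,p5,p9,p10,p11} splits into {p1,p10} and {p9,p11} and {p5}.
On input 0, block {p1,p10} splits into {p1} and {p10}.
Refine {p2,p8} on symbol 0: members go to different blocks, giving {p2} and {p8}.
Split {p4,p6,p7} by δ(·,0) → {p4,p7} and {p6}.
On input 1, block {p4,p7} splits into {p4} and {p7}.
Refine {p9,p11} on symbol 0: members go to different blocks, giving {p9} and {p11}.
The partition is now stable with 10 blocks: {p1} | {p2} | {p4} | {p9} | {p5} | {p10} | {p8} | {p6} | {p7} | {p11}.
State p7 belongs to the block {p7}, which has 1 states.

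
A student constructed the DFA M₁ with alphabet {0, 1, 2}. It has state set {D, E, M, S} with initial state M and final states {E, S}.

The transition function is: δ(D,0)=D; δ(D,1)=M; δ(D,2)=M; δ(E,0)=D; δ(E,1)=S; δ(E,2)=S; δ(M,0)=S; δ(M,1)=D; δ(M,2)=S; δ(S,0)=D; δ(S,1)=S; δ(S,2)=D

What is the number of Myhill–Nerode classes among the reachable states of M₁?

Reachable states from the start: {D,M,S}. Unreachable: {E} — drop them.
P0 = {S} | {D,M}.
Refine {D,M} on symbol 0: members go to different blocks, giving {M} and {D}.
Stable partition: {S} | {M} | {D} — 3 equivalence classes.

3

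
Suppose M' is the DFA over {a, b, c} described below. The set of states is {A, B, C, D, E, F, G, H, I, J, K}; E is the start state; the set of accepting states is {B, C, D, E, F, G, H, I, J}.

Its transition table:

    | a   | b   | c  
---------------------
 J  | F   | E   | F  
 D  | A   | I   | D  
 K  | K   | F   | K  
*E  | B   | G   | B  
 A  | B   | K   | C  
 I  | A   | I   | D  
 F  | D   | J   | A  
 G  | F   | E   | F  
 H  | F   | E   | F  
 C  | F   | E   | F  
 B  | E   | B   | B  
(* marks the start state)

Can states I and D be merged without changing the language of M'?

Yes

First remove the unreachable states {H}; 10 states remain.
P0 = {B,C,D,E,F,G,I,J} | {A,K}.
Refine {B,C,D,E,F,G,I,J} on symbol a: members go to different blocks, giving {B,C,E,F,G,J} and {D,I}.
Refine {B,C,E,F,G,J} on symbol a: members go to different blocks, giving {B,C,E,G,J} and {F}.
Split {B,C,E,G,J} by δ(·,a) → {C,G,J} and {B,E}.
Refine {A,K} on symbol a: members go to different blocks, giving {A} and {K}.
On input b, block {B,E} splits into {B} and {E}.
Stable partition: {C,G,J} | {A} | {D,I} | {F} | {B} | {K} | {E} — 7 equivalence classes.
I and D lie in the same block of the stable partition, so they are equivalent — no string distinguishes them.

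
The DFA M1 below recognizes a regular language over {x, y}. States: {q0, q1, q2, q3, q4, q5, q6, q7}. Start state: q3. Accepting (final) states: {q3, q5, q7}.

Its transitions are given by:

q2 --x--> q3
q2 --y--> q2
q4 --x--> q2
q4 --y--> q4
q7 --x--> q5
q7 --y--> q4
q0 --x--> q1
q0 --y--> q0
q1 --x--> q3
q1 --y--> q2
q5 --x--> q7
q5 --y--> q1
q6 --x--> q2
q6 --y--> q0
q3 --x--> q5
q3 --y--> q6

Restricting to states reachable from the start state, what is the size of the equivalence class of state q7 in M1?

2

All states are reachable from the start state.
P0 = {q3,q5,q7} | {q0,q1,q2,q4,q6}.
Split {q0,q1,q2,q4,q6} by δ(·,x) → {q0,q4,q6} and {q1,q2}.
Refine {q3,q5,q7} on symbol y: members go to different blocks, giving {q3,q7} and {q5}.
The partition is now stable with 4 blocks: {q3,q7} | {q0,q4,q6} | {q1,q2} | {q5}.
State q7 belongs to the block {q3,q7}, which has 2 states.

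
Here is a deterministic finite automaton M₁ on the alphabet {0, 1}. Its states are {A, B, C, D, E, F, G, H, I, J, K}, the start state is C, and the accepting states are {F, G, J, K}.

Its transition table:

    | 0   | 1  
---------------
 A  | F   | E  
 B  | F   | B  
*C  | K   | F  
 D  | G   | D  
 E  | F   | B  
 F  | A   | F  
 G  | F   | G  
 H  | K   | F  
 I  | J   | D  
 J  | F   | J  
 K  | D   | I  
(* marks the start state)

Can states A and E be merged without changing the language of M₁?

Yes

States {H} cannot be reached from the start state, so discard them.
P0 = {F,G,J,K} | {A,B,C,D,E,I}.
On input 0, block {F,G,J,K} splits into {F,K} and {G,J}.
Refine {F,K} on symbol 1: members go to different blocks, giving {F} and {K}.
Split {A,B,C,D,E,I} by δ(·,0) → {A,B,E} and {D,I} and {C}.
Stable partition: {F} | {A,B,E} | {G,J} | {K} | {D,I} | {C} — 6 equivalence classes.
A and E lie in the same block of the stable partition, so they are equivalent — no string distinguishes them.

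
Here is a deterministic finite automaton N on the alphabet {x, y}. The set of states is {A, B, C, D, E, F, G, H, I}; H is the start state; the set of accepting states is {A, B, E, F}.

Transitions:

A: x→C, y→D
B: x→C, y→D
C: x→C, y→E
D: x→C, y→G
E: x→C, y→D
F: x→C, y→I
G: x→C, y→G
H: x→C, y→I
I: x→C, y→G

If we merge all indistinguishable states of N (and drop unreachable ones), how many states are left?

3

States {A,B,F} cannot be reached from the start state, so discard them.
P0 = {E} | {C,D,G,H,I}.
On input y, block {C,D,G,H,I} splits into {D,G,H,I} and {C}.
No further refinement is possible. Final partition (3 blocks): {E} | {D,G,H,I} | {C}.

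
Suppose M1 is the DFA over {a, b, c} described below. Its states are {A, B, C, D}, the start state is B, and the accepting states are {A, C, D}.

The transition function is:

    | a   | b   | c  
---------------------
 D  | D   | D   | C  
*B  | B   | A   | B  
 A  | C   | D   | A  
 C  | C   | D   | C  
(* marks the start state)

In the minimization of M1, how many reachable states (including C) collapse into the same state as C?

All states are reachable from the start state.
Initial partition by acceptance: {A,C,D} | {B}.
The partition is now stable with 2 blocks: {A,C,D} | {B}.
State C belongs to the block {A,C,D}, which has 3 states.

3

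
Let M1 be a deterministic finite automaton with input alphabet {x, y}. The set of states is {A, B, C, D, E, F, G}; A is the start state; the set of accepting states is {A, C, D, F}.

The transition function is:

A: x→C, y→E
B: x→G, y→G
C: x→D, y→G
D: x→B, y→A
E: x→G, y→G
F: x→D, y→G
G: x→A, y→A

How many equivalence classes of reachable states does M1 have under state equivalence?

Reachable states from the start: {A,B,C,D,E,G}. Unreachable: {F} — drop them.
Start with accepting vs non-accepting: {A,C,D} | {B,E,G}.
Refine {A,C,D} on symbol x: members go to different blocks, giving {A,C} and {D}.
Split {A,C} by δ(·,x) → {A} and {C}.
Split {B,E,G} by δ(·,x) → {B,E} and {G}.
No further refinement is possible. Final partition (5 blocks): {A} | {B,E} | {D} | {C} | {G}.

5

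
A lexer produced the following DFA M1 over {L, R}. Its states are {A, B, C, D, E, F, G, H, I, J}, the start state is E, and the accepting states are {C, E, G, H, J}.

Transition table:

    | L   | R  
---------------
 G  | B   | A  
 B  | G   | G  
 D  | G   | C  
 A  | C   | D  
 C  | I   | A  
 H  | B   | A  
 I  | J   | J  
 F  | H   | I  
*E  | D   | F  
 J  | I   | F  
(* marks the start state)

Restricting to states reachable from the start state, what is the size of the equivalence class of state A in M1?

2

All states are reachable from the start state.
Start with accepting vs non-accepting: {C,E,G,H,J} | {A,B,D,F,I}.
On input R, block {A,B,D,F,I} splits into {B,D,I} and {A,F}.
Stable partition: {C,E,G,H,J} | {B,D,I} | {A,F} — 3 equivalence classes.
State A belongs to the block {A,F}, which has 2 states.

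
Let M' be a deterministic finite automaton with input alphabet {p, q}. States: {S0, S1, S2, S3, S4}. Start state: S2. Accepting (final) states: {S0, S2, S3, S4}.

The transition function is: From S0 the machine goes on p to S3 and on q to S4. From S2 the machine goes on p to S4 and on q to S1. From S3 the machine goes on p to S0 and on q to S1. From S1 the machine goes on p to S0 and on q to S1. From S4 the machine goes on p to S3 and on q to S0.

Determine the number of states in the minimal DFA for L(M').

Every state is reachable, so we keep all 5.
P0 = {S0,S2,S3,S4} | {S1}.
Split {S0,S2,S3,S4} by δ(·,q) → {S0,S4} and {S2,S3}.
Stable partition: {S0,S4} | {S1} | {S2,S3} — 3 equivalence classes.

3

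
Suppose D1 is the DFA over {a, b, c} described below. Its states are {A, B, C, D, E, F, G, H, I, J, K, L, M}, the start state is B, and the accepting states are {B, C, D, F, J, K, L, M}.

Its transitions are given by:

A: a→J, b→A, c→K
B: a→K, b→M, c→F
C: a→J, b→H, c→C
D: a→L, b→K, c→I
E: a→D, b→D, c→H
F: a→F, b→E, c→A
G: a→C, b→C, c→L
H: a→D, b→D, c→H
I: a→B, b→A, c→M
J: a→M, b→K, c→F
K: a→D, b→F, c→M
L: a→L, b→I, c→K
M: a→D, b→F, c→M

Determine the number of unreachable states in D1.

Starting at B and following transitions, the reachable set is {A, B, D, E, F, H, I, J, K, L, M}. That leaves C, G unreachable — 2 in total.

2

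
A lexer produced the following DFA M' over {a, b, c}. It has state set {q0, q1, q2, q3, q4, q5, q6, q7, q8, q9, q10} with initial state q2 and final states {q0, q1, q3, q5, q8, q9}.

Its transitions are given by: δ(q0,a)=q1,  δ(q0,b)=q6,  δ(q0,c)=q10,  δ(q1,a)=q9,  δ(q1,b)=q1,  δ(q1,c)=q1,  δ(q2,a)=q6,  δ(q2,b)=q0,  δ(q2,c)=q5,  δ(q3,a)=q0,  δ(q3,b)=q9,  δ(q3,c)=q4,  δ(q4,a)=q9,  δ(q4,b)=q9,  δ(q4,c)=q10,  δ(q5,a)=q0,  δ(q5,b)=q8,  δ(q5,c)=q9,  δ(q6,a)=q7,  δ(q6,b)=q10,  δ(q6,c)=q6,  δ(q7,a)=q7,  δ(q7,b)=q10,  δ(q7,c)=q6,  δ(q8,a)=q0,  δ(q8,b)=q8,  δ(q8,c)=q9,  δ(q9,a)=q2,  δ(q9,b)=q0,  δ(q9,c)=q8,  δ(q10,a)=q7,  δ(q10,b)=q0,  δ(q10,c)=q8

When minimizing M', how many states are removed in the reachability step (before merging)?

No path from q2 leads to q3, q4; the other 9 states are all reachable.

2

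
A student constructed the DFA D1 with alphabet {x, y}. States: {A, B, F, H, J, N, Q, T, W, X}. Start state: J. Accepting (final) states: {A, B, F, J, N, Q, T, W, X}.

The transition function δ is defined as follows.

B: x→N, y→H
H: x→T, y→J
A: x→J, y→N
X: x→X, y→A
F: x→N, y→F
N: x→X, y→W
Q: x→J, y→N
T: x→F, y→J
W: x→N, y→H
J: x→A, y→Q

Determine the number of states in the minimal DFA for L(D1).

States {B} cannot be reached from the start state, so discard them.
Initial partition by acceptance: {A,F,J,N,Q,T,W,X} | {H}.
Refine {A,F,J,N,Q,T,W,X} on symbol y: members go to different blocks, giving {A,F,J,N,Q,T,X} and {W}.
Refine {A,F,J,N,Q,T,X} on symbol y: members go to different blocks, giving {A,F,J,Q,T,X} and {N}.
Refine {A,F,J,Q,T,X} on symbol x: members go to different blocks, giving {A,J,Q,T,X} and {F}.
Refine {A,J,Q,T,X} on symbol x: members go to different blocks, giving {A,J,Q,X} and {T}.
Split {A,J,Q,X} by δ(·,y) → {J,X} and {A,Q}.
On input x, block {J,X} splits into {X} and {J}.
No further refinement is possible. Final partition (8 blocks): {X} | {H} | {W} | {N} | {F} | {T} | {A,Q} | {J}.

8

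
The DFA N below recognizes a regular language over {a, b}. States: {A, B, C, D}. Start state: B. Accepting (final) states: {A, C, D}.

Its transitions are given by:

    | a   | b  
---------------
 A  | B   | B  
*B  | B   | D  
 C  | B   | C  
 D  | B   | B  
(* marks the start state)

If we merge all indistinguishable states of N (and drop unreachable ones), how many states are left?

States {A,C} cannot be reached from the start state, so discard them.
Initial partition by acceptance: {D} | {B}.
Stable partition: {D} | {B} — 2 equivalence classes.

2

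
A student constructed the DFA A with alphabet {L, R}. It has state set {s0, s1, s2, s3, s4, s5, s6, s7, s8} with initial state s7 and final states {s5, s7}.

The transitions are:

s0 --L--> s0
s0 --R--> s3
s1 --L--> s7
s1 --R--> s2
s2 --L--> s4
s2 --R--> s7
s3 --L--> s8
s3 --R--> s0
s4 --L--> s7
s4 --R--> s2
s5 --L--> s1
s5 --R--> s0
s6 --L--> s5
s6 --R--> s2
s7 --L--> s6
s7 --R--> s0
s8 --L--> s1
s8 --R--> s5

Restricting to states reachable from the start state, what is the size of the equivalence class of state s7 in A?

Every state is reachable, so we keep all 9.
Initial partition by acceptance: {s5,s7} | {s0,s1,s2,s3,s4,s6,s8}.
Split {s0,s1,s2,s3,s4,s6,s8} by δ(·,L) → {s0,s2,s3,s8} and {s1,s4,s6}.
On input L, block {s0,s2,s3,s8} splits into {s0,s3} and {s2,s8}.
On input L, block {s0,s3} splits into {s0} and {s3}.
The partition is now stable with 5 blocks: {s5,s7} | {s0} | {s1,s4,s6} | {s2,s8} | {s3}.
The equivalence class containing s7 is {s5,s7}, of size 2.

2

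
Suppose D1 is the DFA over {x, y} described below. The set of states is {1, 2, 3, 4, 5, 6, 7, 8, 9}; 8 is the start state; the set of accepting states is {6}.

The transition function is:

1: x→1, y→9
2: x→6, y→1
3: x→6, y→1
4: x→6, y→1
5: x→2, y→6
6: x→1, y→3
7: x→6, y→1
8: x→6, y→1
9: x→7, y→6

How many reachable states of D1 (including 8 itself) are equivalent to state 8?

Reachable states from the start: {1,3,6,7,8,9}. Unreachable: {2,4,5} — drop them.
Start with accepting vs non-accepting: {6} | {1,3,7,8,9}.
On input x, block {1,3,7,8,9} splits into {3,7,8} and {1,9}.
On input x, block {1,9} splits into {1} and {9}.
The partition is now stable with 4 blocks: {6} | {3,7,8} | {1} | {9}.
The equivalence class containing 8 is {3,7,8}, of size 3.

3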